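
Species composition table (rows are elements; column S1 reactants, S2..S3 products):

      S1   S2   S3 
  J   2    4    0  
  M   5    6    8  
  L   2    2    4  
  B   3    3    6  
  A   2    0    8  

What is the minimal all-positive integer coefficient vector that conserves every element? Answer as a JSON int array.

Coefficients: [4, 2, 1]

J: 4·2 = 8 | 2·4+1·0 = 8
M: 4·5 = 20 | 2·6+1·8 = 20
L: 4·2 = 8 | 2·2+1·4 = 8
B: 4·3 = 12 | 2·3+1·6 = 12
A: 4·2 = 8 | 2·0+1·8 = 8
gcd(4,2,1) = 1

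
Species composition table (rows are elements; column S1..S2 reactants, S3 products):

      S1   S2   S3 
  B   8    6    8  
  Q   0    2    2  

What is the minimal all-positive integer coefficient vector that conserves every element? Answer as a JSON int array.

Coefficients: [1, 4, 4]

B: 1·8+4·6 = 32 | 4·8 = 32
Q: 1·0+4·2 = 8 | 4·2 = 8
gcd(1,4,4) = 1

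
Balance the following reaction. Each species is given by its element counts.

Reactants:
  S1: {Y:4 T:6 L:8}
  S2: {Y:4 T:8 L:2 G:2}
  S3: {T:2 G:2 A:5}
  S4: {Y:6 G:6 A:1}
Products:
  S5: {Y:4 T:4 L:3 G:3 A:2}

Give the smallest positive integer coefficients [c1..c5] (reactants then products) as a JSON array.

Coefficients: [2, 1, 2, 2, 6]

Y: 2·4+1·4+2·0+2·6 = 24 | 6·4 = 24
T: 2·6+1·8+2·2+2·0 = 24 | 6·4 = 24
L: 2·8+1·2+2·0+2·0 = 18 | 6·3 = 18
G: 2·0+1·2+2·2+2·6 = 18 | 6·3 = 18
A: 2·0+1·0+2·5+2·1 = 12 | 6·2 = 12
gcd(2,1,2,2,6) = 1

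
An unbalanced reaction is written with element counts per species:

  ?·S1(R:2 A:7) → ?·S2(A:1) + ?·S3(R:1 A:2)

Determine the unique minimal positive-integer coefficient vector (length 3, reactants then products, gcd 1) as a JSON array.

R: 1·2 = 2 | 3·0+2·1 = 2
A: 1·7 = 7 | 3·1+2·2 = 7
gcd(1,3,2) = 1

Coefficients: [1, 3, 2]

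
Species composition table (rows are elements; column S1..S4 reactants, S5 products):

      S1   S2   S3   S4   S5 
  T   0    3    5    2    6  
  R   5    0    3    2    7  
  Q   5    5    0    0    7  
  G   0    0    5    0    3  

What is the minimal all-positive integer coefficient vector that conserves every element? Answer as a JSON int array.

T: 4·0+3·3+3·5+3·2 = 30 | 5·6 = 30
R: 4·5+3·0+3·3+3·2 = 35 | 5·7 = 35
Q: 4·5+3·5+3·0+3·0 = 35 | 5·7 = 35
G: 4·0+3·0+3·5+3·0 = 15 | 5·3 = 15
gcd(4,3,3,3,5) = 1

Coefficients: [4, 3, 3, 3, 5]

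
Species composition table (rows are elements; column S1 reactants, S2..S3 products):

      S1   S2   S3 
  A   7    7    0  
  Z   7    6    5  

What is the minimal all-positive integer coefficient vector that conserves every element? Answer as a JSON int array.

Coefficients: [5, 5, 1]

A: 5·7 = 35 | 5·7+1·0 = 35
Z: 5·7 = 35 | 5·6+1·5 = 35
gcd(5,5,1) = 1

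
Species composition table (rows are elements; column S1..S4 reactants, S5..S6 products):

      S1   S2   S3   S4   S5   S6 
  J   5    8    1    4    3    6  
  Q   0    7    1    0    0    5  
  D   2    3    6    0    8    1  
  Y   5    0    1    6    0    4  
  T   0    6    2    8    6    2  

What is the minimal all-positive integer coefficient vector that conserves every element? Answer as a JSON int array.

Coefficients: [2, 3, 4, 1, 4, 5]

J: 2·5+3·8+4·1+1·4 = 42 | 4·3+5·6 = 42
Q: 2·0+3·7+4·1+1·0 = 25 | 4·0+5·5 = 25
D: 2·2+3·3+4·6+1·0 = 37 | 4·8+5·1 = 37
Y: 2·5+3·0+4·1+1·6 = 20 | 4·0+5·4 = 20
T: 2·0+3·6+4·2+1·8 = 34 | 4·6+5·2 = 34
gcd(2,3,4,1,4,5) = 1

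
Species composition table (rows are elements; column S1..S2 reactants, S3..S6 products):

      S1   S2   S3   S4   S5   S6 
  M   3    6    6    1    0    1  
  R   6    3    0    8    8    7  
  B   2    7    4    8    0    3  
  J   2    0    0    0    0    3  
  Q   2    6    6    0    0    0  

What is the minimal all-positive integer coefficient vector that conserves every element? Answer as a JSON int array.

Coefficients: [3, 4, 5, 1, 1, 2]

M: 3·3+4·6 = 33 | 5·6+1·1+1·0+2·1 = 33
R: 3·6+4·3 = 30 | 5·0+1·8+1·8+2·7 = 30
B: 3·2+4·7 = 34 | 5·4+1·8+1·0+2·3 = 34
J: 3·2+4·0 = 6 | 5·0+1·0+1·0+2·3 = 6
Q: 3·2+4·6 = 30 | 5·6+1·0+1·0+2·0 = 30
gcd(3,4,5,1,1,2) = 1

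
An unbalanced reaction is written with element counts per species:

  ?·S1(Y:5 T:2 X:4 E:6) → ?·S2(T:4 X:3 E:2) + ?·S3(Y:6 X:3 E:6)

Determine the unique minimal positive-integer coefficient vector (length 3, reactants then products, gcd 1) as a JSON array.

Y: 6·5 = 30 | 3·0+5·6 = 30
T: 6·2 = 12 | 3·4+5·0 = 12
X: 6·4 = 24 | 3·3+5·3 = 24
E: 6·6 = 36 | 3·2+5·6 = 36
gcd(6,3,5) = 1

Coefficients: [6, 3, 5]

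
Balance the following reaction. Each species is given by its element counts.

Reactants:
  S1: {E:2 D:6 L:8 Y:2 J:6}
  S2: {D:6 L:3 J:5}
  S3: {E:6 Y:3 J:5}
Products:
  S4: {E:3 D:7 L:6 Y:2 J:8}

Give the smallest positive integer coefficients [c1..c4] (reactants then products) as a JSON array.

E: 3·2+4·0+2·6 = 18 | 6·3 = 18
D: 3·6+4·6+2·0 = 42 | 6·7 = 42
L: 3·8+4·3+2·0 = 36 | 6·6 = 36
Y: 3·2+4·0+2·3 = 12 | 6·2 = 12
J: 3·6+4·5+2·5 = 48 | 6·8 = 48
gcd(3,4,2,6) = 1

Coefficients: [3, 4, 2, 6]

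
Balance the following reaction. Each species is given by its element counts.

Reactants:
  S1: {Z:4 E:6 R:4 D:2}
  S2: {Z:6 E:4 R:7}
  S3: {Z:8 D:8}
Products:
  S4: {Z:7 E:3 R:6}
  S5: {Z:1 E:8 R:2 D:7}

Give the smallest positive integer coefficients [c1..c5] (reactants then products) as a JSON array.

Coefficients: [3, 4, 1, 6, 2]

Z: 3·4+4·6+1·8 = 44 | 6·7+2·1 = 44
E: 3·6+4·4+1·0 = 34 | 6·3+2·8 = 34
R: 3·4+4·7+1·0 = 40 | 6·6+2·2 = 40
D: 3·2+4·0+1·8 = 14 | 6·0+2·7 = 14
gcd(3,4,1,6,2) = 1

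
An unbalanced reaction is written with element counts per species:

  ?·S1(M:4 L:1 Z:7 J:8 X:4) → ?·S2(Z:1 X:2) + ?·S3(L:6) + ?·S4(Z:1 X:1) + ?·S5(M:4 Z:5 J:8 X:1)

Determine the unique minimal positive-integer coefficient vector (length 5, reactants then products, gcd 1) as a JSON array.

M: 6·4 = 24 | 6·0+1·0+6·0+6·4 = 24
L: 6·1 = 6 | 6·0+1·6+6·0+6·0 = 6
Z: 6·7 = 42 | 6·1+1·0+6·1+6·5 = 42
J: 6·8 = 48 | 6·0+1·0+6·0+6·8 = 48
X: 6·4 = 24 | 6·2+1·0+6·1+6·1 = 24
gcd(6,6,1,6,6) = 1

Coefficients: [6, 6, 1, 6, 6]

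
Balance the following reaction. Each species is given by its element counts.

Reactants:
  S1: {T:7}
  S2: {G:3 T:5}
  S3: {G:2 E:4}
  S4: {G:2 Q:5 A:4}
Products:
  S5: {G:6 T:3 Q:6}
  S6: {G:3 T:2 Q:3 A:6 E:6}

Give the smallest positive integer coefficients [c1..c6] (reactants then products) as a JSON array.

Coefficients: [1, 2, 6, 6, 3, 4]

G: 1·0+2·3+6·2+6·2 = 30 | 3·6+4·3 = 30
T: 1·7+2·5+6·0+6·0 = 17 | 3·3+4·2 = 17
Q: 1·0+2·0+6·0+6·5 = 30 | 3·6+4·3 = 30
A: 1·0+2·0+6·0+6·4 = 24 | 3·0+4·6 = 24
E: 1·0+2·0+6·4+6·0 = 24 | 3·0+4·6 = 24
gcd(1,2,6,6,3,4) = 1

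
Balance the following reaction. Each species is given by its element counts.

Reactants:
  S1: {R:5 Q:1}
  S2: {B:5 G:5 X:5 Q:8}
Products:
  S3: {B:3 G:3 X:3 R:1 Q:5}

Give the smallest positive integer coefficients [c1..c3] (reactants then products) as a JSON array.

Coefficients: [1, 3, 5]

B: 1·0+3·5 = 15 | 5·3 = 15
G: 1·0+3·5 = 15 | 5·3 = 15
X: 1·0+3·5 = 15 | 5·3 = 15
R: 1·5+3·0 = 5 | 5·1 = 5
Q: 1·1+3·8 = 25 | 5·5 = 25
gcd(1,3,5) = 1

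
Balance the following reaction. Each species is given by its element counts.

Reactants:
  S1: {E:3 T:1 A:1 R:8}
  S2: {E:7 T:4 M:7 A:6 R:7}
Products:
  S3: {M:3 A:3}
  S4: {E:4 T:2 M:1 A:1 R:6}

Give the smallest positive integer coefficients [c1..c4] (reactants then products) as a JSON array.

Coefficients: [2, 2, 3, 5]

E: 2·3+2·7 = 20 | 3·0+5·4 = 20
T: 2·1+2·4 = 10 | 3·0+5·2 = 10
M: 2·0+2·7 = 14 | 3·3+5·1 = 14
A: 2·1+2·6 = 14 | 3·3+5·1 = 14
R: 2·8+2·7 = 30 | 3·0+5·6 = 30
gcd(2,2,3,5) = 1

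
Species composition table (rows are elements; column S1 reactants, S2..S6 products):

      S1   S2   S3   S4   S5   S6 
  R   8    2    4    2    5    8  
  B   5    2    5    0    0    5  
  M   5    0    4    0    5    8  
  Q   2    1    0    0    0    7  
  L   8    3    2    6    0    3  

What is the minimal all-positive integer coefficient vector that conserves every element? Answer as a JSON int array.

Coefficients: [6, 5, 3, 4, 2, 1]

R: 6·8 = 48 | 5·2+3·4+4·2+2·5+1·8 = 48
B: 6·5 = 30 | 5·2+3·5+4·0+2·0+1·5 = 30
M: 6·5 = 30 | 5·0+3·4+4·0+2·5+1·8 = 30
Q: 6·2 = 12 | 5·1+3·0+4·0+2·0+1·7 = 12
L: 6·8 = 48 | 5·3+3·2+4·6+2·0+1·3 = 48
gcd(6,5,3,4,2,1) = 1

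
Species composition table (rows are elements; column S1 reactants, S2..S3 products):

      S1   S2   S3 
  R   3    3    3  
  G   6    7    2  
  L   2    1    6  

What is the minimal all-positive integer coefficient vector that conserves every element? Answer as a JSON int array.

R: 5·3 = 15 | 4·3+1·3 = 15
G: 5·6 = 30 | 4·7+1·2 = 30
L: 5·2 = 10 | 4·1+1·6 = 10
gcd(5,4,1) = 1

Coefficients: [5, 4, 1]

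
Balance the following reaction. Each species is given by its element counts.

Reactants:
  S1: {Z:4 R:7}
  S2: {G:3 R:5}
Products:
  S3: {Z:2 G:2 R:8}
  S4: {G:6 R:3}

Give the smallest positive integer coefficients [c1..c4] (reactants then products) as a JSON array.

Z: 3·4+6·0 = 12 | 6·2+1·0 = 12
G: 3·0+6·3 = 18 | 6·2+1·6 = 18
R: 3·7+6·5 = 51 | 6·8+1·3 = 51
gcd(3,6,6,1) = 1

Coefficients: [3, 6, 6, 1]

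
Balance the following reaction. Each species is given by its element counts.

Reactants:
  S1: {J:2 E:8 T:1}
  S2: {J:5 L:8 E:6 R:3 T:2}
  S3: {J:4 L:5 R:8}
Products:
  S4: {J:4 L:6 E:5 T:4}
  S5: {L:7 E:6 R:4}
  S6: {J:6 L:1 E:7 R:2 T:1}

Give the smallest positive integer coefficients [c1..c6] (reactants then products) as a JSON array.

J: 4·2+4·5+1·4 = 32 | 2·4+3·0+4·6 = 32
L: 4·0+4·8+1·5 = 37 | 2·6+3·7+4·1 = 37
E: 4·8+4·6+1·0 = 56 | 2·5+3·6+4·7 = 56
R: 4·0+4·3+1·8 = 20 | 2·0+3·4+4·2 = 20
T: 4·1+4·2+1·0 = 12 | 2·4+3·0+4·1 = 12
gcd(4,4,1,2,3,4) = 1

Coefficients: [4, 4, 1, 2, 3, 4]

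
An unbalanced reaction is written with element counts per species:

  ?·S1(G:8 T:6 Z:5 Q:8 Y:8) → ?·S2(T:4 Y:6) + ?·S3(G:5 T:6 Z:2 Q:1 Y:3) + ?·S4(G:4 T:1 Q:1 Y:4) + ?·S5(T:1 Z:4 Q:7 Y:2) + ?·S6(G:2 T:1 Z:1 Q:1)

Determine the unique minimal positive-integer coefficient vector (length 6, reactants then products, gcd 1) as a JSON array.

Coefficients: [5, 1, 2, 5, 4, 5]

G: 5·8 = 40 | 1·0+2·5+5·4+4·0+5·2 = 40
T: 5·6 = 30 | 1·4+2·6+5·1+4·1+5·1 = 30
Z: 5·5 = 25 | 1·0+2·2+5·0+4·4+5·1 = 25
Q: 5·8 = 40 | 1·0+2·1+5·1+4·7+5·1 = 40
Y: 5·8 = 40 | 1·6+2·3+5·4+4·2+5·0 = 40
gcd(5,1,2,5,4,5) = 1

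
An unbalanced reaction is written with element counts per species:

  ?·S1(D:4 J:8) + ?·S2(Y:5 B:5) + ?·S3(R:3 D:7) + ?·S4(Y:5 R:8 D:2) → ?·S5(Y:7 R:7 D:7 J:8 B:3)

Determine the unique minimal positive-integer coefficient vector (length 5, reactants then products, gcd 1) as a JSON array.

Y: 5·0+3·5+1·0+4·5 = 35 | 5·7 = 35
R: 5·0+3·0+1·3+4·8 = 35 | 5·7 = 35
D: 5·4+3·0+1·7+4·2 = 35 | 5·7 = 35
J: 5·8+3·0+1·0+4·0 = 40 | 5·8 = 40
B: 5·0+3·5+1·0+4·0 = 15 | 5·3 = 15
gcd(5,3,1,4,5) = 1

Coefficients: [5, 3, 1, 4, 5]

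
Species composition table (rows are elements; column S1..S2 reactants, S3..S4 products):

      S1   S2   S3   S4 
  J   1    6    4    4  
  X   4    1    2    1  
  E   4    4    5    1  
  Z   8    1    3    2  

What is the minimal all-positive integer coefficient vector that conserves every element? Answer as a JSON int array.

J: 2·1+5·6 = 32 | 5·4+3·4 = 32
X: 2·4+5·1 = 13 | 5·2+3·1 = 13
E: 2·4+5·4 = 28 | 5·5+3·1 = 28
Z: 2·8+5·1 = 21 | 5·3+3·2 = 21
gcd(2,5,5,3) = 1

Coefficients: [2, 5, 5, 3]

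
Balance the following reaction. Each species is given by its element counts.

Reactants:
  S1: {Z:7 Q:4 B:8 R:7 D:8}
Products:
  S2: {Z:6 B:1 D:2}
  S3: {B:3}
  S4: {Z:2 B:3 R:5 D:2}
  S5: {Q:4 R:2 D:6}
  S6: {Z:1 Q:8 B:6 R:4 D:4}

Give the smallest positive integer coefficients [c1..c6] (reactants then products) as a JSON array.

Coefficients: [5, 4, 5, 5, 3, 1]

Z: 5·7 = 35 | 4·6+5·0+5·2+3·0+1·1 = 35
Q: 5·4 = 20 | 4·0+5·0+5·0+3·4+1·8 = 20
B: 5·8 = 40 | 4·1+5·3+5·3+3·0+1·6 = 40
R: 5·7 = 35 | 4·0+5·0+5·5+3·2+1·4 = 35
D: 5·8 = 40 | 4·2+5·0+5·2+3·6+1·4 = 40
gcd(5,4,5,5,3,1) = 1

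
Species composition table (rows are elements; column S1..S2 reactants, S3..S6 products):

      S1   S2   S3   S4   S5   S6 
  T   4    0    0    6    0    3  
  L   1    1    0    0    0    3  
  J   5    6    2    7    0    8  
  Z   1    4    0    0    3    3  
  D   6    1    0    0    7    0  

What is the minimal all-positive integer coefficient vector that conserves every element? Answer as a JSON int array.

T: 3·4+3·0 = 12 | 5·0+1·6+3·0+2·3 = 12
L: 3·1+3·1 = 6 | 5·0+1·0+3·0+2·3 = 6
J: 3·5+3·6 = 33 | 5·2+1·7+3·0+2·8 = 33
Z: 3·1+3·4 = 15 | 5·0+1·0+3·3+2·3 = 15
D: 3·6+3·1 = 21 | 5·0+1·0+3·7+2·0 = 21
gcd(3,3,5,1,3,2) = 1

Coefficients: [3, 3, 5, 1, 3, 2]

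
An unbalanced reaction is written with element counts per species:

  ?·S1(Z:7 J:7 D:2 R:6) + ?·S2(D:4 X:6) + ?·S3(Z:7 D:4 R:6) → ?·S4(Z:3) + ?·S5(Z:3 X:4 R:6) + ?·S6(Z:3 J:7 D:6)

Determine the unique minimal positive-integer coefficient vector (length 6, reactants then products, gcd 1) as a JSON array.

Z: 5·7+4·0+1·7 = 42 | 3·3+6·3+5·3 = 42
J: 5·7+4·0+1·0 = 35 | 3·0+6·0+5·7 = 35
D: 5·2+4·4+1·4 = 30 | 3·0+6·0+5·6 = 30
X: 5·0+4·6+1·0 = 24 | 3·0+6·4+5·0 = 24
R: 5·6+4·0+1·6 = 36 | 3·0+6·6+5·0 = 36
gcd(5,4,1,3,6,5) = 1

Coefficients: [5, 4, 1, 3, 6, 5]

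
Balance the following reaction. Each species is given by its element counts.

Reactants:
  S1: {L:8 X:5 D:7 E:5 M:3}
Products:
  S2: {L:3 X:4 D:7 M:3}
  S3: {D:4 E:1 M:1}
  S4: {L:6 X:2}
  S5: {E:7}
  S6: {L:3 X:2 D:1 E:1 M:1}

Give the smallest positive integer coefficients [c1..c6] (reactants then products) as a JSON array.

Coefficients: [6, 3, 4, 4, 3, 5]

L: 6·8 = 48 | 3·3+4·0+4·6+3·0+5·3 = 48
X: 6·5 = 30 | 3·4+4·0+4·2+3·0+5·2 = 30
D: 6·7 = 42 | 3·7+4·4+4·0+3·0+5·1 = 42
E: 6·5 = 30 | 3·0+4·1+4·0+3·7+5·1 = 30
M: 6·3 = 18 | 3·3+4·1+4·0+3·0+5·1 = 18
gcd(6,3,4,4,3,5) = 1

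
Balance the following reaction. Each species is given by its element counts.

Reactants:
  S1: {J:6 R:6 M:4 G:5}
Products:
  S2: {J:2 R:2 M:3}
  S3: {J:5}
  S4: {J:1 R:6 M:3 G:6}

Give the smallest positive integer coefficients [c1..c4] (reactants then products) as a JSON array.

Coefficients: [6, 3, 5, 5]

J: 6·6 = 36 | 3·2+5·5+5·1 = 36
R: 6·6 = 36 | 3·2+5·0+5·6 = 36
M: 6·4 = 24 | 3·3+5·0+5·3 = 24
G: 6·5 = 30 | 3·0+5·0+5·6 = 30
gcd(6,3,5,5) = 1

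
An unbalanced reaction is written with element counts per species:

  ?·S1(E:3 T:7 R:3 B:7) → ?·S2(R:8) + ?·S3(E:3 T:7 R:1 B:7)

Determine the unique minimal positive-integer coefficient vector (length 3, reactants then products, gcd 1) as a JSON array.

E: 4·3 = 12 | 1·0+4·3 = 12
T: 4·7 = 28 | 1·0+4·7 = 28
R: 4·3 = 12 | 1·8+4·1 = 12
B: 4·7 = 28 | 1·0+4·7 = 28
gcd(4,1,4) = 1

Coefficients: [4, 1, 4]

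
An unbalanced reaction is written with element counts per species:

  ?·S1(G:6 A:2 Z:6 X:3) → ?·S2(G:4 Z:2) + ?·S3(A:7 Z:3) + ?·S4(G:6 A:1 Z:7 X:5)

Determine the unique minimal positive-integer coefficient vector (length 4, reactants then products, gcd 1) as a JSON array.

Coefficients: [5, 3, 1, 3]

G: 5·6 = 30 | 3·4+1·0+3·6 = 30
A: 5·2 = 10 | 3·0+1·7+3·1 = 10
Z: 5·6 = 30 | 3·2+1·3+3·7 = 30
X: 5·3 = 15 | 3·0+1·0+3·5 = 15
gcd(5,3,1,3) = 1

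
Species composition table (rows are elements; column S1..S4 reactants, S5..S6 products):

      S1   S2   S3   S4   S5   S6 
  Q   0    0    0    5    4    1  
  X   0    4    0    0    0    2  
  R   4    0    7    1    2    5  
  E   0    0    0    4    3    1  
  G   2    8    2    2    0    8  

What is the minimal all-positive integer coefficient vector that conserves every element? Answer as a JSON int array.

Q: 2·0+3·0+4·0+6·5 = 30 | 6·4+6·1 = 30
X: 2·0+3·4+4·0+6·0 = 12 | 6·0+6·2 = 12
R: 2·4+3·0+4·7+6·1 = 42 | 6·2+6·5 = 42
E: 2·0+3·0+4·0+6·4 = 24 | 6·3+6·1 = 24
G: 2·2+3·8+4·2+6·2 = 48 | 6·0+6·8 = 48
gcd(2,3,4,6,6,6) = 1

Coefficients: [2, 3, 4, 6, 6, 6]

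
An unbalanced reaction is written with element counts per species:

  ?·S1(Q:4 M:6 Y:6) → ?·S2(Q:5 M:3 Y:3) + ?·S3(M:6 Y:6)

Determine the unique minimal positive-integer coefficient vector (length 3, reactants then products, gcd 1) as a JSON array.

Coefficients: [5, 4, 3]

Q: 5·4 = 20 | 4·5+3·0 = 20
M: 5·6 = 30 | 4·3+3·6 = 30
Y: 5·6 = 30 | 4·3+3·6 = 30
gcd(5,4,3) = 1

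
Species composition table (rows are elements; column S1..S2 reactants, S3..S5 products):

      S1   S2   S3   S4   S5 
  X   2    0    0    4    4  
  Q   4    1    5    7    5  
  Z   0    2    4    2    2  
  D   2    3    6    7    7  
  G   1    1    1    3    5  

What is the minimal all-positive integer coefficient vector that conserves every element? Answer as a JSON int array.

Coefficients: [4, 6, 2, 1, 1]

X: 4·2+6·0 = 8 | 2·0+1·4+1·4 = 8
Q: 4·4+6·1 = 22 | 2·5+1·7+1·5 = 22
Z: 4·0+6·2 = 12 | 2·4+1·2+1·2 = 12
D: 4·2+6·3 = 26 | 2·6+1·7+1·7 = 26
G: 4·1+6·1 = 10 | 2·1+1·3+1·5 = 10
gcd(4,6,2,1,1) = 1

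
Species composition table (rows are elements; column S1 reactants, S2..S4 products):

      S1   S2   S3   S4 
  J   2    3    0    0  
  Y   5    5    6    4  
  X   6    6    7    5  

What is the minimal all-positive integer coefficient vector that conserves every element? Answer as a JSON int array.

Coefficients: [6, 4, 1, 1]

J: 6·2 = 12 | 4·3+1·0+1·0 = 12
Y: 6·5 = 30 | 4·5+1·6+1·4 = 30
X: 6·6 = 36 | 4·6+1·7+1·5 = 36
gcd(6,4,1,1) = 1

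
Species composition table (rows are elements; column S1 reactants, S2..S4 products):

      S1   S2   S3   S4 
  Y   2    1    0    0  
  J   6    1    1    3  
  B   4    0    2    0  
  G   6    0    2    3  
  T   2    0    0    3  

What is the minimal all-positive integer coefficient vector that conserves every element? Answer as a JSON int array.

Y: 3·2 = 6 | 6·1+6·0+2·0 = 6
J: 3·6 = 18 | 6·1+6·1+2·3 = 18
B: 3·4 = 12 | 6·0+6·2+2·0 = 12
G: 3·6 = 18 | 6·0+6·2+2·3 = 18
T: 3·2 = 6 | 6·0+6·0+2·3 = 6
gcd(3,6,6,2) = 1

Coefficients: [3, 6, 6, 2]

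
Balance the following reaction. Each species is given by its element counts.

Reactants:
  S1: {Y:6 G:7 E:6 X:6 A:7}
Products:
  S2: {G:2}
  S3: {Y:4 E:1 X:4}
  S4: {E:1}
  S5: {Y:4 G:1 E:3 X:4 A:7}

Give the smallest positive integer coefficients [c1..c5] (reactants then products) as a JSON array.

Coefficients: [2, 6, 1, 5, 2]

Y: 2·6 = 12 | 6·0+1·4+5·0+2·4 = 12
G: 2·7 = 14 | 6·2+1·0+5·0+2·1 = 14
E: 2·6 = 12 | 6·0+1·1+5·1+2·3 = 12
X: 2·6 = 12 | 6·0+1·4+5·0+2·4 = 12
A: 2·7 = 14 | 6·0+1·0+5·0+2·7 = 14
gcd(2,6,1,5,2) = 1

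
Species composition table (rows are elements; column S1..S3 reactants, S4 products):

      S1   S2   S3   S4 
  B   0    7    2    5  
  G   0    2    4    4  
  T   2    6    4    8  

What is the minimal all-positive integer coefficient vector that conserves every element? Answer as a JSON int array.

Coefficients: [4, 2, 3, 4]

B: 4·0+2·7+3·2 = 20 | 4·5 = 20
G: 4·0+2·2+3·4 = 16 | 4·4 = 16
T: 4·2+2·6+3·4 = 32 | 4·8 = 32
gcd(4,2,3,4) = 1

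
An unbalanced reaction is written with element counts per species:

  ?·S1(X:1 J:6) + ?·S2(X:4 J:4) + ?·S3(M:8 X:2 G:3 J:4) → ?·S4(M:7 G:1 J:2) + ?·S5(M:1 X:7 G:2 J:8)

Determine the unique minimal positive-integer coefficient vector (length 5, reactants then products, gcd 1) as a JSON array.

M: 1·0+6·0+5·8 = 40 | 5·7+5·1 = 40
X: 1·1+6·4+5·2 = 35 | 5·0+5·7 = 35
G: 1·0+6·0+5·3 = 15 | 5·1+5·2 = 15
J: 1·6+6·4+5·4 = 50 | 5·2+5·8 = 50
gcd(1,6,5,5,5) = 1

Coefficients: [1, 6, 5, 5, 5]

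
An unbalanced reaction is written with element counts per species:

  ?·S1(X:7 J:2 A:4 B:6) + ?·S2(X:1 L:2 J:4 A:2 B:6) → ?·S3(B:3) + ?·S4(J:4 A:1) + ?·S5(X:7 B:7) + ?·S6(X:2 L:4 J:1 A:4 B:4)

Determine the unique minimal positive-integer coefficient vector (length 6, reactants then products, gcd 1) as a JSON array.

Coefficients: [1, 4, 5, 4, 1, 2]

X: 1·7+4·1 = 11 | 5·0+4·0+1·7+2·2 = 11
L: 1·0+4·2 = 8 | 5·0+4·0+1·0+2·4 = 8
J: 1·2+4·4 = 18 | 5·0+4·4+1·0+2·1 = 18
A: 1·4+4·2 = 12 | 5·0+4·1+1·0+2·4 = 12
B: 1·6+4·6 = 30 | 5·3+4·0+1·7+2·4 = 30
gcd(1,4,5,4,1,2) = 1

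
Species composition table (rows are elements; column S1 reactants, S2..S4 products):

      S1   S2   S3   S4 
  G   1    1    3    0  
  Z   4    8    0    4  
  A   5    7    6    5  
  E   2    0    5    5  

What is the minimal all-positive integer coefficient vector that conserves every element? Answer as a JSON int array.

Coefficients: [5, 2, 1, 1]

G: 5·1 = 5 | 2·1+1·3+1·0 = 5
Z: 5·4 = 20 | 2·8+1·0+1·4 = 20
A: 5·5 = 25 | 2·7+1·6+1·5 = 25
E: 5·2 = 10 | 2·0+1·5+1·5 = 10
gcd(5,2,1,1) = 1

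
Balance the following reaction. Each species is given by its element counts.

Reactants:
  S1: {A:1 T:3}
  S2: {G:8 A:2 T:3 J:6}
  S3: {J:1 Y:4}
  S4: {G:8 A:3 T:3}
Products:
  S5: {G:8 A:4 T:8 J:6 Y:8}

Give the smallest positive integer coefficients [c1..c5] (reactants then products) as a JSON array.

G: 5·0+2·8+6·0+1·8 = 24 | 3·8 = 24
A: 5·1+2·2+6·0+1·3 = 12 | 3·4 = 12
T: 5·3+2·3+6·0+1·3 = 24 | 3·8 = 24
J: 5·0+2·6+6·1+1·0 = 18 | 3·6 = 18
Y: 5·0+2·0+6·4+1·0 = 24 | 3·8 = 24
gcd(5,2,6,1,3) = 1

Coefficients: [5, 2, 6, 1, 3]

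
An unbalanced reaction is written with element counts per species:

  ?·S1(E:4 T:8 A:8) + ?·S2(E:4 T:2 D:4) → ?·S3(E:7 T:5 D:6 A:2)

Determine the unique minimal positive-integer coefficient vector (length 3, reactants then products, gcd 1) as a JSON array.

E: 1·4+6·4 = 28 | 4·7 = 28
T: 1·8+6·2 = 20 | 4·5 = 20
D: 1·0+6·4 = 24 | 4·6 = 24
A: 1·8+6·0 = 8 | 4·2 = 8
gcd(1,6,4) = 1

Coefficients: [1, 6, 4]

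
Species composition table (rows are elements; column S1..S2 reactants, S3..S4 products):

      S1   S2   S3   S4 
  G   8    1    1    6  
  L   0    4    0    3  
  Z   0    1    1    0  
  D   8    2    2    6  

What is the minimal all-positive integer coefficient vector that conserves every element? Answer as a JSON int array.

G: 3·8+3·1 = 27 | 3·1+4·6 = 27
L: 3·0+3·4 = 12 | 3·0+4·3 = 12
Z: 3·0+3·1 = 3 | 3·1+4·0 = 3
D: 3·8+3·2 = 30 | 3·2+4·6 = 30
gcd(3,3,3,4) = 1

Coefficients: [3, 3, 3, 4]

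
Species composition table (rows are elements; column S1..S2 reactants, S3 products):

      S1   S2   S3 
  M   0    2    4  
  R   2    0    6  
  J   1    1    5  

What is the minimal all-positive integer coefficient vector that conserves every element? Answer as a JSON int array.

Coefficients: [3, 2, 1]

M: 3·0+2·2 = 4 | 1·4 = 4
R: 3·2+2·0 = 6 | 1·6 = 6
J: 3·1+2·1 = 5 | 1·5 = 5
gcd(3,2,1) = 1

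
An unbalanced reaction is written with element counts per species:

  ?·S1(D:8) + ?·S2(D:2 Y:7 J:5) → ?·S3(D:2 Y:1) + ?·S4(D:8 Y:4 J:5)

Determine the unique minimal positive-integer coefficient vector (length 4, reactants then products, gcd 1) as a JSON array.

D: 3·8+2·2 = 28 | 6·2+2·8 = 28
Y: 3·0+2·7 = 14 | 6·1+2·4 = 14
J: 3·0+2·5 = 10 | 6·0+2·5 = 10
gcd(3,2,6,2) = 1

Coefficients: [3, 2, 6, 2]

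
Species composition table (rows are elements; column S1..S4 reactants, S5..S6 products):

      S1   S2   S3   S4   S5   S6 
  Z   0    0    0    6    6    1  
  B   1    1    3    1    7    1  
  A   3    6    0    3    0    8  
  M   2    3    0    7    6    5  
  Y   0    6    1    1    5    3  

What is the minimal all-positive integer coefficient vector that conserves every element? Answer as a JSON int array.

Coefficients: [4, 4, 5, 4, 3, 6]

Z: 4·0+4·0+5·0+4·6 = 24 | 3·6+6·1 = 24
B: 4·1+4·1+5·3+4·1 = 27 | 3·7+6·1 = 27
A: 4·3+4·6+5·0+4·3 = 48 | 3·0+6·8 = 48
M: 4·2+4·3+5·0+4·7 = 48 | 3·6+6·5 = 48
Y: 4·0+4·6+5·1+4·1 = 33 | 3·5+6·3 = 33
gcd(4,4,5,4,3,6) = 1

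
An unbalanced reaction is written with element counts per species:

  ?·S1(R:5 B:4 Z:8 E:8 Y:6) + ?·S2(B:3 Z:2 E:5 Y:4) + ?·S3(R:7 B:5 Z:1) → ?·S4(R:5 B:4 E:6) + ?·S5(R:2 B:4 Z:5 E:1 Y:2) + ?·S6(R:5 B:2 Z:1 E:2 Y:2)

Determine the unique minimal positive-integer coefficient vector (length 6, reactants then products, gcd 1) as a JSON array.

Coefficients: [3, 1, 5, 2, 5, 6]

R: 3·5+1·0+5·7 = 50 | 2·5+5·2+6·5 = 50
B: 3·4+1·3+5·5 = 40 | 2·4+5·4+6·2 = 40
Z: 3·8+1·2+5·1 = 31 | 2·0+5·5+6·1 = 31
E: 3·8+1·5+5·0 = 29 | 2·6+5·1+6·2 = 29
Y: 3·6+1·4+5·0 = 22 | 2·0+5·2+6·2 = 22
gcd(3,1,5,2,5,6) = 1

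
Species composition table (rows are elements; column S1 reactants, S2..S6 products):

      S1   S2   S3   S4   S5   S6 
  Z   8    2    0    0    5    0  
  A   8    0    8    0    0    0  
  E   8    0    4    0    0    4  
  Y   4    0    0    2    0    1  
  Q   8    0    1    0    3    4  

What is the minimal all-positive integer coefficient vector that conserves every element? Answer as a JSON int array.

Coefficients: [2, 3, 2, 3, 2, 2]

Z: 2·8 = 16 | 3·2+2·0+3·0+2·5+2·0 = 16
A: 2·8 = 16 | 3·0+2·8+3·0+2·0+2·0 = 16
E: 2·8 = 16 | 3·0+2·4+3·0+2·0+2·4 = 16
Y: 2·4 = 8 | 3·0+2·0+3·2+2·0+2·1 = 8
Q: 2·8 = 16 | 3·0+2·1+3·0+2·3+2·4 = 16
gcd(2,3,2,3,2,2) = 1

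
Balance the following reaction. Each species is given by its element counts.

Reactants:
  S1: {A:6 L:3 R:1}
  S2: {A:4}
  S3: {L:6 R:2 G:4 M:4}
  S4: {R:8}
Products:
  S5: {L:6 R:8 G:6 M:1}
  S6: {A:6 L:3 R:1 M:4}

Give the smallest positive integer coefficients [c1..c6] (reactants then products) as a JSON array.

A: 1·6+6·4+6·0+3·0 = 30 | 4·0+5·6 = 30
L: 1·3+6·0+6·6+3·0 = 39 | 4·6+5·3 = 39
R: 1·1+6·0+6·2+3·8 = 37 | 4·8+5·1 = 37
G: 1·0+6·0+6·4+3·0 = 24 | 4·6+5·0 = 24
M: 1·0+6·0+6·4+3·0 = 24 | 4·1+5·4 = 24
gcd(1,6,6,3,4,5) = 1

Coefficients: [1, 6, 6, 3, 4, 5]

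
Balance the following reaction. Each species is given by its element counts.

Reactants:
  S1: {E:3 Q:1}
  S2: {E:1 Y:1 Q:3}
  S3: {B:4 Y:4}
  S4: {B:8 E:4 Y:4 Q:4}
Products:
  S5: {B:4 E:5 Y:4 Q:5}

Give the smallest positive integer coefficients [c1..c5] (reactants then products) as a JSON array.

Coefficients: [4, 4, 2, 1, 4]

B: 4·0+4·0+2·4+1·8 = 16 | 4·4 = 16
E: 4·3+4·1+2·0+1·4 = 20 | 4·5 = 20
Y: 4·0+4·1+2·4+1·4 = 16 | 4·4 = 16
Q: 4·1+4·3+2·0+1·4 = 20 | 4·5 = 20
gcd(4,4,2,1,4) = 1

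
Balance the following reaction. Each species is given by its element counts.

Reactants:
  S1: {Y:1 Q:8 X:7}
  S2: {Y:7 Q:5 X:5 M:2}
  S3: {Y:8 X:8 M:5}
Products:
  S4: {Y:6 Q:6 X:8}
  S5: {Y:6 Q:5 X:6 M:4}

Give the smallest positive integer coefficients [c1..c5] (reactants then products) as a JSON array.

Y: 3·1+5·7+2·8 = 54 | 4·6+5·6 = 54
Q: 3·8+5·5+2·0 = 49 | 4·6+5·5 = 49
X: 3·7+5·5+2·8 = 62 | 4·8+5·6 = 62
M: 3·0+5·2+2·5 = 20 | 4·0+5·4 = 20
gcd(3,5,2,4,5) = 1

Coefficients: [3, 5, 2, 4, 5]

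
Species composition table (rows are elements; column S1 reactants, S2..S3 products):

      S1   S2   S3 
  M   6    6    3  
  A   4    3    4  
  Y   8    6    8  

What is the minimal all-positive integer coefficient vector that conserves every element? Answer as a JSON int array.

Coefficients: [5, 4, 2]

M: 5·6 = 30 | 4·6+2·3 = 30
A: 5·4 = 20 | 4·3+2·4 = 20
Y: 5·8 = 40 | 4·6+2·8 = 40
gcd(5,4,2) = 1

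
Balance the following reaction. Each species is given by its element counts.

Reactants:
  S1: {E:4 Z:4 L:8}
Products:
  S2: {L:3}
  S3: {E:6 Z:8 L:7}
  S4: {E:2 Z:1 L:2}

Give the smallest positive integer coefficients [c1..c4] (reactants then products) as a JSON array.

Coefficients: [5, 6, 2, 4]

E: 5·4 = 20 | 6·0+2·6+4·2 = 20
Z: 5·4 = 20 | 6·0+2·8+4·1 = 20
L: 5·8 = 40 | 6·3+2·7+4·2 = 40
gcd(5,6,2,4) = 1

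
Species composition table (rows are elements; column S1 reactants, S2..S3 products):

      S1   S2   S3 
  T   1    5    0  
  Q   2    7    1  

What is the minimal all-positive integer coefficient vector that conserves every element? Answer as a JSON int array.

T: 5·1 = 5 | 1·5+3·0 = 5
Q: 5·2 = 10 | 1·7+3·1 = 10
gcd(5,1,3) = 1

Coefficients: [5, 1, 3]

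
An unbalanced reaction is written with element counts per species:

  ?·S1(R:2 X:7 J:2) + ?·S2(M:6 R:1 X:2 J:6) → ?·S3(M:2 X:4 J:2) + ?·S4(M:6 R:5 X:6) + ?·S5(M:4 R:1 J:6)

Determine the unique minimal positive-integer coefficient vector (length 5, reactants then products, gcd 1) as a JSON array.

Coefficients: [2, 6, 5, 1, 5]

M: 2·0+6·6 = 36 | 5·2+1·6+5·4 = 36
R: 2·2+6·1 = 10 | 5·0+1·5+5·1 = 10
X: 2·7+6·2 = 26 | 5·4+1·6+5·0 = 26
J: 2·2+6·6 = 40 | 5·2+1·0+5·6 = 40
gcd(2,6,5,1,5) = 1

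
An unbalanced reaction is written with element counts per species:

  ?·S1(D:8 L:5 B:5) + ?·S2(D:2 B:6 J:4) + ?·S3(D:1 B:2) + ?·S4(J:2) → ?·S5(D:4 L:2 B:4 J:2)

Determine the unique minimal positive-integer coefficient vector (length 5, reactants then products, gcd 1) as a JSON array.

Coefficients: [2, 1, 2, 3, 5]

D: 2·8+1·2+2·1+3·0 = 20 | 5·4 = 20
L: 2·5+1·0+2·0+3·0 = 10 | 5·2 = 10
B: 2·5+1·6+2·2+3·0 = 20 | 5·4 = 20
J: 2·0+1·4+2·0+3·2 = 10 | 5·2 = 10
gcd(2,1,2,3,5) = 1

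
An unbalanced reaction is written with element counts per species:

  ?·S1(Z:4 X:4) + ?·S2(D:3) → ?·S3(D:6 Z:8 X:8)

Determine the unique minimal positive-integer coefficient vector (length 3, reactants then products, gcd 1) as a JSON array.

Coefficients: [2, 2, 1]

D: 2·0+2·3 = 6 | 1·6 = 6
Z: 2·4+2·0 = 8 | 1·8 = 8
X: 2·4+2·0 = 8 | 1·8 = 8
gcd(2,2,1) = 1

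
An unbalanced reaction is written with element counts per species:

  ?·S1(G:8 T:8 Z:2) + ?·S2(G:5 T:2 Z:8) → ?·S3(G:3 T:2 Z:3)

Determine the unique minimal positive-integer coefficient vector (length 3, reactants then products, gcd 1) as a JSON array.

Coefficients: [1, 2, 6]

G: 1·8+2·5 = 18 | 6·3 = 18
T: 1·8+2·2 = 12 | 6·2 = 12
Z: 1·2+2·8 = 18 | 6·3 = 18
gcd(1,2,6) = 1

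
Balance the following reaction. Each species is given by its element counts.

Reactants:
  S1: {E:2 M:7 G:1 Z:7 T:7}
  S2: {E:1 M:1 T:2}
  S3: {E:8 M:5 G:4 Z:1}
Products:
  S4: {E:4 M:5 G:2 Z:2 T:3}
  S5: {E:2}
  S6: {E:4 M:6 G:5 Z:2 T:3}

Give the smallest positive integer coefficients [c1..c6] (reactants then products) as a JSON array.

E: 1·2+4·1+3·8 = 30 | 4·4+5·2+1·4 = 30
M: 1·7+4·1+3·5 = 26 | 4·5+5·0+1·6 = 26
G: 1·1+4·0+3·4 = 13 | 4·2+5·0+1·5 = 13
Z: 1·7+4·0+3·1 = 10 | 4·2+5·0+1·2 = 10
T: 1·7+4·2+3·0 = 15 | 4·3+5·0+1·3 = 15
gcd(1,4,3,4,5,1) = 1

Coefficients: [1, 4, 3, 4, 5, 1]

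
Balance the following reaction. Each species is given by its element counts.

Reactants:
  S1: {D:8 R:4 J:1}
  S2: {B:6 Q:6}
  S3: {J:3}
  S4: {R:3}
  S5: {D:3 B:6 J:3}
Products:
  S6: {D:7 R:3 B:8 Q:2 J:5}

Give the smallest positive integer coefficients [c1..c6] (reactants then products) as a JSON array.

Coefficients: [3, 2, 3, 2, 6, 6]

D: 3·8+2·0+3·0+2·0+6·3 = 42 | 6·7 = 42
R: 3·4+2·0+3·0+2·3+6·0 = 18 | 6·3 = 18
B: 3·0+2·6+3·0+2·0+6·6 = 48 | 6·8 = 48
Q: 3·0+2·6+3·0+2·0+6·0 = 12 | 6·2 = 12
J: 3·1+2·0+3·3+2·0+6·3 = 30 | 6·5 = 30
gcd(3,2,3,2,6,6) = 1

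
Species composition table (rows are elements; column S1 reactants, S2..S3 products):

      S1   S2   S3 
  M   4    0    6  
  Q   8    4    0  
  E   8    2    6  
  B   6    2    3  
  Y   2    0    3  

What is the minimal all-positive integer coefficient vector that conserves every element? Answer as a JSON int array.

M: 3·4 = 12 | 6·0+2·6 = 12
Q: 3·8 = 24 | 6·4+2·0 = 24
E: 3·8 = 24 | 6·2+2·6 = 24
B: 3·6 = 18 | 6·2+2·3 = 18
Y: 3·2 = 6 | 6·0+2·3 = 6
gcd(3,6,2) = 1

Coefficients: [3, 6, 2]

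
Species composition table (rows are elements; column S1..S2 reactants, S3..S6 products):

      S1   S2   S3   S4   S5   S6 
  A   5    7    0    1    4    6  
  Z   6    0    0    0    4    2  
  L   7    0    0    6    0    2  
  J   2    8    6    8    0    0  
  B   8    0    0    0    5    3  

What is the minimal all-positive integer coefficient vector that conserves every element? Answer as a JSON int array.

Coefficients: [6, 5, 2, 5, 6, 6]

A: 6·5+5·7 = 65 | 2·0+5·1+6·4+6·6 = 65
Z: 6·6+5·0 = 36 | 2·0+5·0+6·4+6·2 = 36
L: 6·7+5·0 = 42 | 2·0+5·6+6·0+6·2 = 42
J: 6·2+5·8 = 52 | 2·6+5·8+6·0+6·0 = 52
B: 6·8+5·0 = 48 | 2·0+5·0+6·5+6·3 = 48
gcd(6,5,2,5,6,6) = 1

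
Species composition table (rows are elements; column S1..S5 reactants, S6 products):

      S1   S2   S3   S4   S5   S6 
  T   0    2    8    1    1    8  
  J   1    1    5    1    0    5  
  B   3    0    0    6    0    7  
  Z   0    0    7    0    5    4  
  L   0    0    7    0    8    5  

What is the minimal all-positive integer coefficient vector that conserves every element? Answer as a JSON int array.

Coefficients: [1, 6, 1, 3, 1, 3]

T: 1·0+6·2+1·8+3·1+1·1 = 24 | 3·8 = 24
J: 1·1+6·1+1·5+3·1+1·0 = 15 | 3·5 = 15
B: 1·3+6·0+1·0+3·6+1·0 = 21 | 3·7 = 21
Z: 1·0+6·0+1·7+3·0+1·5 = 12 | 3·4 = 12
L: 1·0+6·0+1·7+3·0+1·8 = 15 | 3·5 = 15
gcd(1,6,1,3,1,3) = 1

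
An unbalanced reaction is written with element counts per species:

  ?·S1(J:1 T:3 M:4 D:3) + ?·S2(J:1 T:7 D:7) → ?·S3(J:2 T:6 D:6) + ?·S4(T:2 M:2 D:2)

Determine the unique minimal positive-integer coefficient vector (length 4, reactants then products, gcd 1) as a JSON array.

J: 1·1+1·1 = 2 | 1·2+2·0 = 2
T: 1·3+1·7 = 10 | 1·6+2·2 = 10
M: 1·4+1·0 = 4 | 1·0+2·2 = 4
D: 1·3+1·7 = 10 | 1·6+2·2 = 10
gcd(1,1,1,2) = 1

Coefficients: [1, 1, 1, 2]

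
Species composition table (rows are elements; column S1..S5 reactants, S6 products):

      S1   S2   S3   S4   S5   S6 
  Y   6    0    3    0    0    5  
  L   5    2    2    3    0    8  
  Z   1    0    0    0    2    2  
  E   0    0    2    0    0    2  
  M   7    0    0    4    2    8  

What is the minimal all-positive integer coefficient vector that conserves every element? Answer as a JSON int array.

Y: 2·6+4·0+6·3+6·0+5·0 = 30 | 6·5 = 30
L: 2·5+4·2+6·2+6·3+5·0 = 48 | 6·8 = 48
Z: 2·1+4·0+6·0+6·0+5·2 = 12 | 6·2 = 12
E: 2·0+4·0+6·2+6·0+5·0 = 12 | 6·2 = 12
M: 2·7+4·0+6·0+6·4+5·2 = 48 | 6·8 = 48
gcd(2,4,6,6,5,6) = 1

Coefficients: [2, 4, 6, 6, 5, 6]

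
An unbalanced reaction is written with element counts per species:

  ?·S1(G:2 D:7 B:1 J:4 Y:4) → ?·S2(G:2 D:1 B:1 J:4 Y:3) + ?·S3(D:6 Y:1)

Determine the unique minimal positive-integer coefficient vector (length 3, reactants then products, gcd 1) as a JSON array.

G: 1·2 = 2 | 1·2+1·0 = 2
D: 1·7 = 7 | 1·1+1·6 = 7
B: 1·1 = 1 | 1·1+1·0 = 1
J: 1·4 = 4 | 1·4+1·0 = 4
Y: 1·4 = 4 | 1·3+1·1 = 4
gcd(1,1,1) = 1

Coefficients: [1, 1, 1]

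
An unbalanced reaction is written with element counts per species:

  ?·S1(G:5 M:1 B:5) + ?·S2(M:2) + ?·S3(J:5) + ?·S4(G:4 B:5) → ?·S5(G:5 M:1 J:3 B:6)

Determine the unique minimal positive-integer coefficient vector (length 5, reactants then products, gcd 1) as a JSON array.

G: 1·5+2·0+3·0+5·4 = 25 | 5·5 = 25
M: 1·1+2·2+3·0+5·0 = 5 | 5·1 = 5
J: 1·0+2·0+3·5+5·0 = 15 | 5·3 = 15
B: 1·5+2·0+3·0+5·5 = 30 | 5·6 = 30
gcd(1,2,3,5,5) = 1

Coefficients: [1, 2, 3, 5, 5]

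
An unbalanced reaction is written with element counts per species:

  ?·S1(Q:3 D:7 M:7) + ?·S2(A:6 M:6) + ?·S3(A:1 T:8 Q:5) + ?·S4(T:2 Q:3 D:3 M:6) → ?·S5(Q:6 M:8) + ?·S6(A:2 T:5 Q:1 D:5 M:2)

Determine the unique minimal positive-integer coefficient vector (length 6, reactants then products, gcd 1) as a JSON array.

Coefficients: [2, 1, 2, 2, 3, 4]

A: 2·0+1·6+2·1+2·0 = 8 | 3·0+4·2 = 8
T: 2·0+1·0+2·8+2·2 = 20 | 3·0+4·5 = 20
Q: 2·3+1·0+2·5+2·3 = 22 | 3·6+4·1 = 22
D: 2·7+1·0+2·0+2·3 = 20 | 3·0+4·5 = 20
M: 2·7+1·6+2·0+2·6 = 32 | 3·8+4·2 = 32
gcd(2,1,2,2,3,4) = 1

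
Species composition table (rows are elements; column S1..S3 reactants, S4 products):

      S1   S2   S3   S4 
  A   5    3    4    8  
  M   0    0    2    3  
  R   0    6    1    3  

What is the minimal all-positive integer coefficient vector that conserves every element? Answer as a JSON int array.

Coefficients: [1, 1, 6, 4]

A: 1·5+1·3+6·4 = 32 | 4·8 = 32
M: 1·0+1·0+6·2 = 12 | 4·3 = 12
R: 1·0+1·6+6·1 = 12 | 4·3 = 12
gcd(1,1,6,4) = 1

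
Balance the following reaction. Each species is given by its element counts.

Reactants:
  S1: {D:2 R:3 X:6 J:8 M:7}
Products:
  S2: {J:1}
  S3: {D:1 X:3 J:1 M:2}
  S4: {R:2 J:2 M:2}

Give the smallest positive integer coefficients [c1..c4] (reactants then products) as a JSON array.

D: 2·2 = 4 | 6·0+4·1+3·0 = 4
R: 2·3 = 6 | 6·0+4·0+3·2 = 6
X: 2·6 = 12 | 6·0+4·3+3·0 = 12
J: 2·8 = 16 | 6·1+4·1+3·2 = 16
M: 2·7 = 14 | 6·0+4·2+3·2 = 14
gcd(2,6,4,3) = 1

Coefficients: [2, 6, 4, 3]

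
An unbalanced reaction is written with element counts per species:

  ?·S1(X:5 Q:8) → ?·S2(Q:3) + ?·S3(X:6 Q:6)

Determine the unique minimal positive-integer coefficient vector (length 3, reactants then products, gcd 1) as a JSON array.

X: 6·5 = 30 | 6·0+5·6 = 30
Q: 6·8 = 48 | 6·3+5·6 = 48
gcd(6,6,5) = 1

Coefficients: [6, 6, 5]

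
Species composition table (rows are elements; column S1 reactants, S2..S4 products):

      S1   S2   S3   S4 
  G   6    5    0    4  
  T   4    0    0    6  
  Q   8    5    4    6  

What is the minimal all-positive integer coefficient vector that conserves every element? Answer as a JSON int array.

Coefficients: [6, 4, 1, 4]

G: 6·6 = 36 | 4·5+1·0+4·4 = 36
T: 6·4 = 24 | 4·0+1·0+4·6 = 24
Q: 6·8 = 48 | 4·5+1·4+4·6 = 48
gcd(6,4,1,4) = 1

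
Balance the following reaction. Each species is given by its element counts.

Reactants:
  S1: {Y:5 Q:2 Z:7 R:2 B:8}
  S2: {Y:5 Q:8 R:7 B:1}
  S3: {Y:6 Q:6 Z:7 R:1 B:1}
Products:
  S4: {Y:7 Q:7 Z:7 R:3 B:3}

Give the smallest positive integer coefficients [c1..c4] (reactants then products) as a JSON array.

Coefficients: [1, 1, 3, 4]

Y: 1·5+1·5+3·6 = 28 | 4·7 = 28
Q: 1·2+1·8+3·6 = 28 | 4·7 = 28
Z: 1·7+1·0+3·7 = 28 | 4·7 = 28
R: 1·2+1·7+3·1 = 12 | 4·3 = 12
B: 1·8+1·1+3·1 = 12 | 4·3 = 12
gcd(1,1,3,4) = 1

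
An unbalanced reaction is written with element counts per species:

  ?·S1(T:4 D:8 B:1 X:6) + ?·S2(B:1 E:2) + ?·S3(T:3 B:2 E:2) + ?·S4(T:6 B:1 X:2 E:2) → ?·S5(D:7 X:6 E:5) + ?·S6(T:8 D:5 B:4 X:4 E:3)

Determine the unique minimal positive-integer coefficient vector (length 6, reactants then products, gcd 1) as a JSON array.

Coefficients: [4, 3, 6, 1, 1, 5]

T: 4·4+3·0+6·3+1·6 = 40 | 1·0+5·8 = 40
D: 4·8+3·0+6·0+1·0 = 32 | 1·7+5·5 = 32
B: 4·1+3·1+6·2+1·1 = 20 | 1·0+5·4 = 20
X: 4·6+3·0+6·0+1·2 = 26 | 1·6+5·4 = 26
E: 4·0+3·2+6·2+1·2 = 20 | 1·5+5·3 = 20
gcd(4,3,6,1,1,5) = 1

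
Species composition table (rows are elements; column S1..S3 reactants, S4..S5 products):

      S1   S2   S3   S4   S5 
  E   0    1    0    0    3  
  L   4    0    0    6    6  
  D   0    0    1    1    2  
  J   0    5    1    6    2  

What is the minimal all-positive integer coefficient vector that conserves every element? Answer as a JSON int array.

E: 6·0+3·1+5·0 = 3 | 3·0+1·3 = 3
L: 6·4+3·0+5·0 = 24 | 3·6+1·6 = 24
D: 6·0+3·0+5·1 = 5 | 3·1+1·2 = 5
J: 6·0+3·5+5·1 = 20 | 3·6+1·2 = 20
gcd(6,3,5,3,1) = 1

Coefficients: [6, 3, 5, 3, 1]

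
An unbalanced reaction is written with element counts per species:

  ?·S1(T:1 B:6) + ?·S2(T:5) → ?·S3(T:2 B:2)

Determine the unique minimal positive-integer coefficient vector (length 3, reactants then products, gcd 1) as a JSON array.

T: 1·1+1·5 = 6 | 3·2 = 6
B: 1·6+1·0 = 6 | 3·2 = 6
gcd(1,1,3) = 1

Coefficients: [1, 1, 3]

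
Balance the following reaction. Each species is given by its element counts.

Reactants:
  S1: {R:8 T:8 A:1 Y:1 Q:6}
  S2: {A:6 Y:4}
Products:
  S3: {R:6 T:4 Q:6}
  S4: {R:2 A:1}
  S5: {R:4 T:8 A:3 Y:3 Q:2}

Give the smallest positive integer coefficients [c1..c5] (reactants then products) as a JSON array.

Coefficients: [5, 1, 4, 2, 3]

R: 5·8+1·0 = 40 | 4·6+2·2+3·4 = 40
T: 5·8+1·0 = 40 | 4·4+2·0+3·8 = 40
A: 5·1+1·6 = 11 | 4·0+2·1+3·3 = 11
Y: 5·1+1·4 = 9 | 4·0+2·0+3·3 = 9
Q: 5·6+1·0 = 30 | 4·6+2·0+3·2 = 30
gcd(5,1,4,2,3) = 1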